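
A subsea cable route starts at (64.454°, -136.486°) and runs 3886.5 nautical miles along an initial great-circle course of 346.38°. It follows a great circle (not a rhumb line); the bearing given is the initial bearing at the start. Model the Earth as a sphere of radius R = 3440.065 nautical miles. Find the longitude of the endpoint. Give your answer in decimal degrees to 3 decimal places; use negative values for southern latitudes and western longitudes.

δ = 3886.5/3440.065 = 1.129775 rad (64.7313°).
Converting: φ₁ = 1.124935 rad, θ = 6.045471 rad.
sin φ₂ = sin φ₁ cos δ + cos φ₁ sin δ cos θ = (0.902239)(0.426863) + (0.431236)(0.904316)(0.971879) = 0.764140
φ₂ = asin(0.764140) = 0.869706 rad = 49.831°.
For the longitude increment, Δλ = atan2( sin θ sin δ cos φ₁, cos δ − sin φ₁ sin φ₂ ) = atan2(-0.091831, -0.262574) = -160.723°.
λ₂ = -136.486° + -160.723° = -297.209°, normalized to (−180°, 180°] → 62.791°.

longitude 62.791°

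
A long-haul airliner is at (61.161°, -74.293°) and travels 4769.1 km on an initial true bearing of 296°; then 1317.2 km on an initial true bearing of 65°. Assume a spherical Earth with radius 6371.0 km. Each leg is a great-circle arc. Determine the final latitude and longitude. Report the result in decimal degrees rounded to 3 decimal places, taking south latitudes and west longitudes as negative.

Apply the spherical direct solution leg by leg, carrying full precision between legs.
Leg 1: from (61.161°, -74.293°), δ = 4769.1/6371 = 0.748564 rad, θ = 296° → φ = 51.786°, λ = -155.735°.
Leg 2: from (51.786°, -155.735°), δ = 1317.2/6371 = 0.206749 rad, θ = 65° → φ = 55.350°, λ = -136.635°.

latitude 55.350°, longitude -136.635°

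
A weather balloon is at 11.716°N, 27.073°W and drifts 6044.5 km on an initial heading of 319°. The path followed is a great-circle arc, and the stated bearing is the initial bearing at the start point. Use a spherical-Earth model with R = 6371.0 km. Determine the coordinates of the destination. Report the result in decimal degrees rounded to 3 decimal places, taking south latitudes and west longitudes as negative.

latitude 45.963°, longitude -77.160°

The arc subtends δ = 6044.5/6371 = 0.948752 rad at the centre.
Converting: φ₁ = 0.204483 rad, θ = 5.567600 rad.
Applying the spherical law of cosines for sides, sin φ₂ = sin φ₁ cos δ + cos φ₁ sin δ cos θ = 0.718889, so φ₂ = 45.963°.
Δλ = atan2( sin θ sin δ cos φ₁ , cos δ − sin φ₁ sin φ₂ ) = atan2(-0.522064, 0.436720) = -0.874177 rad = -50.087°.
λ₂ = λ₁ + Δλ = -77.160°.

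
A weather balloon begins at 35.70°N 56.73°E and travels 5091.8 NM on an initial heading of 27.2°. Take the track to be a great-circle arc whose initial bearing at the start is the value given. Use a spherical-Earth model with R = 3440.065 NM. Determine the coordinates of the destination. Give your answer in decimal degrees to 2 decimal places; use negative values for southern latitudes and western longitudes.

Angular distance δ = d/R = 5091.8 / 3440.065 = 1.480146 rad.
With φ₁ = 35.70° = 0.623083 rad and θ = 27.2° = 0.474730 rad:
Applying the spherical law of cosines for sides, sin φ₂ = sin φ₁ cos δ + cos φ₁ sin δ cos θ = 0.772140, so φ₂ = 50.55°.
For the longitude increment, Δλ = atan2( sin θ sin δ cos φ₁, cos δ − sin φ₁ sin φ₂ ) = atan2(0.369678, -0.360050) = 134.24°.
λ₂ = 56.73° + 134.24° = 190.97°, normalized to (−180°, 180°] → -169.03°.

latitude 50.55°, longitude -169.03°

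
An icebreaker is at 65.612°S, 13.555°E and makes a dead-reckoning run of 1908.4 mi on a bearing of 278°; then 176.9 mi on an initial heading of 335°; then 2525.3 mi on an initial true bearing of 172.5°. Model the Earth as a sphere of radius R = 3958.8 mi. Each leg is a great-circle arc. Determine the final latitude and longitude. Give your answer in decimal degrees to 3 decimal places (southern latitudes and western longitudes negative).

latitude -83.505°, longitude 8.083°

Apply the spherical direct solution leg by leg, carrying full precision between legs.
Leg 1: from (-65.612°, 13.555°), δ = 1908.4/3958.8 = 0.482065 rad, θ = 278° → φ = -51.291°, λ = -33.679°.
Leg 2: from (-51.291°, -33.679°), δ = 176.9/3958.8 = 0.044685 rad, θ = 335° → φ = -48.959°, λ = -35.327°.
Leg 3: from (-48.959°, -35.327°), δ = 2525.3/3958.8 = 0.637895 rad, θ = 172.5° → φ = -83.505°, λ = 8.083°.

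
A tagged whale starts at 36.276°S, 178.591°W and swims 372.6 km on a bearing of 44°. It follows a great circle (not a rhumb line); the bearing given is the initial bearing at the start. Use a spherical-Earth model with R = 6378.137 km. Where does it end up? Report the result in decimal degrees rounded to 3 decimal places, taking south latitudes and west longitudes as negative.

latitude -33.835°, longitude -175.792°

δ = 372.6/6378.137 = 0.058418 rad (3.3471°).
Start latitude φ₁ = -0.633136 rad; initial bearing θ = 0.767945 rad.
Applying the spherical law of cosines for sides, sin φ₂ = sin φ₁ cos δ + cos φ₁ sin δ cos θ = -0.556808, so φ₂ = -33.835°.
For the longitude increment, Δλ = atan2( sin θ sin δ cos φ₁, cos δ − sin φ₁ sin φ₂ ) = atan2(0.032697, 0.668845) = 2.799°.
λ₂ = λ₁ + Δλ = -175.792°.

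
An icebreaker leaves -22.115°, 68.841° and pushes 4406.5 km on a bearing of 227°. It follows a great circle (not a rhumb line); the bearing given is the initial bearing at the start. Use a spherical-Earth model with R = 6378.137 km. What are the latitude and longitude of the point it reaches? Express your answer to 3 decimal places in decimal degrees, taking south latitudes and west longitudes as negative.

Central angle δ = d/R = 0.690876 rad.
With φ₁ = -22.115° = -0.385980 rad and θ = 227° = 3.961897 rad:
Applying the spherical law of cosines for sides, sin φ₂ = sin φ₁ cos δ + cos φ₁ sin δ cos θ = -0.692744, so φ₂ = -43.848°.
For the longitude increment, Δλ = atan2( sin θ sin δ cos φ₁, cos δ − sin φ₁ sin φ₂ ) = atan2(-0.431742, 0.509893) = -40.256°.
Hence λ₂ = 68.841° + -40.256° = 28.585°.

latitude -43.848°, longitude 28.585°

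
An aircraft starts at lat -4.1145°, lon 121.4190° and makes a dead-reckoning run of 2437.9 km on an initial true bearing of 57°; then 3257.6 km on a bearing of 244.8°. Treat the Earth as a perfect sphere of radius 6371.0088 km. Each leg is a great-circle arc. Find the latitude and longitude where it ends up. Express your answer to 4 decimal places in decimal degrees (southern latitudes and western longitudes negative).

latitude -5.0230°, longitude 113.4571°

Apply the spherical direct solution leg by leg, carrying full precision between legs.
Leg 1: from (-4.1145°, 121.4190°), δ = 2437.9/6371.0088 = 0.382655 rad, θ = 57° → φ = 7.8324°, λ = 139.8460°.
Leg 2: from (7.8324°, 139.8460°), δ = 3257.6/6371.0088 = 0.511316 rad, θ = 244.8° → φ = -5.0230°, λ = 113.4571°.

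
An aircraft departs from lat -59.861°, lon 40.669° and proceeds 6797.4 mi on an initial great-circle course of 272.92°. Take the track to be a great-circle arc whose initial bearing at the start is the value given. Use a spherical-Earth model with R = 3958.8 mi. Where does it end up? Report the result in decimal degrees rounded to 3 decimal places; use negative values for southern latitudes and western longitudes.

latitude 8.704°, longitude -51.046°

Angular distance δ = d/R = 6797.4 / 3958.8 = 1.717035 rad.
With φ₁ = -59.861° = -1.044772 rad and θ = 272.92° = 4.763353 rad:
Applying the spherical law of cosines for sides, sin φ₂ = sin φ₁ cos δ + cos φ₁ sin δ cos θ = 0.151323, so φ₂ = 8.704°.
For the longitude increment, Δλ = atan2( sin θ sin δ cos φ₁, cos δ − sin φ₁ sin φ₂ ) = atan2(-0.496095, -0.014852) = -91.715°.
Hence λ₂ = 40.669° + -91.715° = -51.046°.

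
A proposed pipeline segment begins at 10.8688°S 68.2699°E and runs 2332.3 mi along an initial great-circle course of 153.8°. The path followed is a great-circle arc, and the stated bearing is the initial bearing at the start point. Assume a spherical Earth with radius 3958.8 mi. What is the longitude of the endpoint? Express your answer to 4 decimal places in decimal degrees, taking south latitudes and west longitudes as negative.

Angular distance δ = d/R = 2332.3 / 3958.8 = 0.589143 rad.
With φ₁ = -10.8688° = -0.189696 rad and θ = 153.8° = 2.684316 rad:
Applying the spherical law of cosines for sides, sin φ₂ = sin φ₁ cos δ + cos φ₁ sin δ cos θ = -0.646390, so φ₂ = -40.2700°.
Then Δλ = atan2(0.240922, 0.709533) = 0.327334 rad, from sin θ sin δ cos φ₁ over cos δ − sin φ₁ sin φ₂.
λ₂ = 68.2699° + 18.7549° = 87.0248°.

longitude 87.0248°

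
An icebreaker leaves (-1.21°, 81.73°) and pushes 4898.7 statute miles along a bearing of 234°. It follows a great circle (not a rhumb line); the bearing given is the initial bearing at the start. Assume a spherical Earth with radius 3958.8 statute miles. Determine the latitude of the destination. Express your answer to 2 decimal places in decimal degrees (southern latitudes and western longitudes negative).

latitude -34.21°

Central angle δ = d/R = 1.237420 rad.
With φ₁ = -1.21° = -0.021118 rad and θ = 234° = 4.084070 rad:
Destination latitude: φ₂ = arcsin( sin φ₁ cos δ + cos φ₁ sin δ cos θ ) = arcsin(-0.562210) = -34.21°.
Then Δλ = atan2(-0.764304, 0.315363) = -1.179463 rad, from sin θ sin δ cos φ₁ over cos δ − sin φ₁ sin φ₂.
λ₂ = λ₁ + Δλ = 14.15°.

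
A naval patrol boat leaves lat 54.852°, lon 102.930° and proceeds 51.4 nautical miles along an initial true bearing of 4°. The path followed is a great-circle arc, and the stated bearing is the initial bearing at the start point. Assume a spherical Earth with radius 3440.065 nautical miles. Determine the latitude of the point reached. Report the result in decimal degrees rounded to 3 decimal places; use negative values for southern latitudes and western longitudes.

latitude 55.706°

Angular distance δ = d/R = 51.4 / 3440.065 = 0.014942 rad.
Converting: φ₁ = 0.957348 rad, θ = 0.069813 rad.
sin φ₂ = sin φ₁ cos δ + cos φ₁ sin δ cos θ = (0.817668)(0.999888) + (0.575690)(0.014941)(0.997564) = 0.826157
φ₂ = asin(0.826157) = 0.972252 rad = 55.706°.
Then Δλ = atan2(0.000600, 0.324367) = 0.001850 rad, from sin θ sin δ cos φ₁ over cos δ − sin φ₁ sin φ₂.
Hence λ₂ = 102.930° + 0.106° = 103.036°.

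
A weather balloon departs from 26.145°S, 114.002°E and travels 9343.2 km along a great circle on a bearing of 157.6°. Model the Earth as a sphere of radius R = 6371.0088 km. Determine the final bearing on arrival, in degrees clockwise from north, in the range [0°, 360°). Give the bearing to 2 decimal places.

final bearing 44.19°

Angular distance δ = d/R = 9343.2 / 6371.0088 = 1.466518 rad.
Start latitude φ₁ = -0.456316 rad; initial bearing θ = 2.750639 rad.
Destination latitude: φ₂ = arcsin( sin φ₁ cos δ + cos φ₁ sin δ cos θ ) = arcsin(-0.871306) = -60.611°.
Δλ = atan2( sin θ sin δ cos φ₁ , cos δ − sin φ₁ sin φ₂ ) = atan2(0.340222, -0.279847) = 2.259132 rad = 129.439°.
λ₂ = 114.002° + 129.439° = 243.441°, normalized to (−180°, 180°] → -116.559°.
The forward bearing on arrival equals the back-azimuth from the destination plus 180°.
Back-azimuth from P₂ (-60.61°, -116.56°) to P₁ (-26.14°, 114.00°), with Δλ' = λ₁ − λ₂ = 230.56°: atan2( sin Δλ' cos φ₁ , cos φ₂ sin φ₁ − sin φ₂ cos φ₁ cos Δλ' ) = 224.19°.
Final bearing = (224.19° + 180°) mod 360° = 44.19°.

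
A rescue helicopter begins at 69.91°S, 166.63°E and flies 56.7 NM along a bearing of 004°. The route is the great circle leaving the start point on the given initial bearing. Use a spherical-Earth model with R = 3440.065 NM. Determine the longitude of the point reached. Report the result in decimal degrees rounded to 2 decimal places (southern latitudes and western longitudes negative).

longitude 166.81°

The arc subtends δ = 56.7/3440.065 = 0.016482 rad at the centre.
Converting: φ₁ = -1.220160 rad, θ = 0.069813 rad.
sin φ₂ = sin φ₁ cos δ + cos φ₁ sin δ cos θ = (-0.939154)(0.999864) + (0.343496)(0.016482)(0.997564) = -0.933379
φ₂ = asin(-0.933379) = -1.203716 rad = -68.97°.
For the longitude increment, Δλ = atan2( sin θ sin δ cos φ₁, cos δ − sin φ₁ sin φ₂ ) = atan2(0.000395, 0.123277) = 0.18°.
λ₂ = 166.63° + 0.18° = 166.81°.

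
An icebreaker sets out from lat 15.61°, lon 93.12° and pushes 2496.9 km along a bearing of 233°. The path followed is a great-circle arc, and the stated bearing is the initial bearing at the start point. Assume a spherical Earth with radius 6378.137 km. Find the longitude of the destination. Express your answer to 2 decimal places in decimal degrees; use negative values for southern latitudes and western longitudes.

Central angle δ = d/R = 0.391478 rad.
Converting: φ₁ = 0.272446 rad, θ = 4.066617 rad.
Applying the spherical law of cosines for sides, sin φ₂ = sin φ₁ cos δ + cos φ₁ sin δ cos θ = 0.027574, so φ₂ = 1.58°.
For the longitude increment, Δλ = atan2( sin θ sin δ cos φ₁, cos δ − sin φ₁ sin φ₂ ) = atan2(-0.293484, 0.916926) = -17.75°.
λ₂ = λ₁ + Δλ = 75.37°.

longitude 75.37°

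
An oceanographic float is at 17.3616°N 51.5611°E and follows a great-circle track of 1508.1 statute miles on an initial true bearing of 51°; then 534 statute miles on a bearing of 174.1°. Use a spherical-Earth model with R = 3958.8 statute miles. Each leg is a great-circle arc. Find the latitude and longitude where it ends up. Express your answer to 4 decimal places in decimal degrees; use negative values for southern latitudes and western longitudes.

latitude 22.3315°, longitude 71.9120°

Apply the spherical direct solution leg by leg, carrying full precision between legs.
Leg 1: from (17.3616°, 51.5611°), δ = 1508.1/3958.8 = 0.380949 rad, θ = 51° → φ = 30.0219°, λ = 71.0557°.
Leg 2: from (30.0219°, 71.0557°), δ = 534/3958.8 = 0.134889 rad, θ = 174.1° → φ = 22.3315°, λ = 71.9120°.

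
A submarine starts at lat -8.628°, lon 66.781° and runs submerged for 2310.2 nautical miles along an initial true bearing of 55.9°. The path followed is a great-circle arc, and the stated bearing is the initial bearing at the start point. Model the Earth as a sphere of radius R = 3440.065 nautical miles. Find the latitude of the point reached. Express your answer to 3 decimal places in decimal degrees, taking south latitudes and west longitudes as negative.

latitude 13.147°

Angular distance δ = d/R = 2310.2 / 3440.065 = 0.671557 rad.
With φ₁ = -8.628° = -0.150587 rad and θ = 55.9° = 0.975639 rad:
sin φ₂ = sin φ₁ cos δ + cos φ₁ sin δ cos θ = (-0.150019)(0.782854) + (0.988683)(0.622206)(0.560639) = 0.227443
φ₂ = asin(0.227443) = 0.229451 rad = 13.147°.
Δλ = atan2( sin θ sin δ cos φ₁ , cos δ − sin φ₁ sin φ₂ ) = atan2(0.509393, 0.816974) = 0.557528 rad = 31.944°.
λ₂ = λ₁ + Δλ = 98.725°.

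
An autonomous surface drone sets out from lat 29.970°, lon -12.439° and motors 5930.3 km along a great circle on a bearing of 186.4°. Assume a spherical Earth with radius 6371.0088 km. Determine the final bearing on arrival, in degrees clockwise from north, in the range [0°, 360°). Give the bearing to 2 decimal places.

Angular distance δ = d/R = 5930.3 / 6371.0088 = 0.930826 rad.
Start latitude φ₁ = 0.523075 rad; initial bearing θ = 3.253294 rad.
Destination latitude: φ₂ = arcsin( sin φ₁ cos δ + cos φ₁ sin δ cos θ ) = arcsin(-0.392215) = -23.092°.
For the longitude increment, Δλ = atan2( sin θ sin δ cos φ₁, cos δ − sin φ₁ sin φ₂ ) = atan2(-0.077455, 0.793101) = -5.578°.
λ₂ = λ₁ + Δλ = -18.017°.
The forward bearing on arrival equals the back-azimuth from the destination plus 180°.
Back-azimuth from P₂ (-23.09°, -18.02°) to P₁ (29.97°, -12.44°), with Δλ' = λ₁ − λ₂ = 5.58°: atan2( sin Δλ' cos φ₁ , cos φ₂ sin φ₁ − sin φ₂ cos φ₁ cos Δλ' ) = 6.03°.
Final bearing = (6.03° + 180°) mod 360° = 186.03°.

final bearing 186.03°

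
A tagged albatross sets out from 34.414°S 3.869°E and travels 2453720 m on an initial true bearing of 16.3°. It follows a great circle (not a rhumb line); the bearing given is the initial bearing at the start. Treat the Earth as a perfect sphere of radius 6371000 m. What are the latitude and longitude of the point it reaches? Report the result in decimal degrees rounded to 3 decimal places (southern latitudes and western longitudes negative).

latitude -13.079°, longitude 10.084°

Central angle δ = d/R = 0.385139 rad.
With φ₁ = -34.414° = -0.600638 rad and θ = 16.3° = 0.284489 rad:
sin φ₂ = sin φ₁ cos δ + cos φ₁ sin δ cos θ = (-0.565169)(0.926746) + (0.824975)(0.375688)(0.959805) = -0.226292
φ₂ = asin(-0.226292) = -0.228270 rad = -13.079°.
For the longitude increment, Δλ = atan2( sin θ sin δ cos φ₁, cos δ − sin φ₁ sin φ₂ ) = atan2(0.086988, 0.798853) = 6.215°.
λ₂ = 3.869° + 6.215° = 10.084°.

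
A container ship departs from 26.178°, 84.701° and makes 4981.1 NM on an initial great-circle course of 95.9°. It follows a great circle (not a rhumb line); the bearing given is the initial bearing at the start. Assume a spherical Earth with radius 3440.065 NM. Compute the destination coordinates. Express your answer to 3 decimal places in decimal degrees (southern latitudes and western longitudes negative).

latitude -2.149°, longitude 165.780°

δ = 4981.1/3440.065 = 1.447967 rad (82.9624°).
Start latitude φ₁ = 0.456892 rad; initial bearing θ = 1.673771 rad.
Applying the spherical law of cosines for sides, sin φ₂ = sin φ₁ cos δ + cos φ₁ sin δ cos θ = -0.037502, so φ₂ = -2.149°.
Δλ = atan2( sin θ sin δ cos φ₁ , cos δ − sin φ₁ sin φ₂ ) = atan2(0.885949, 0.139065) = 1.415099 rad = 81.079°.
Hence λ₂ = 84.701° + 81.079° = 165.780°.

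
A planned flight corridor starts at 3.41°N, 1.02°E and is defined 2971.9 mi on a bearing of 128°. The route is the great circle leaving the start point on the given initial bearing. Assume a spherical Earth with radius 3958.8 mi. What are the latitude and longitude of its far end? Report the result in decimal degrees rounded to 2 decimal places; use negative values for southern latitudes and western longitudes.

latitude -22.07°, longitude 36.47°

Central angle δ = d/R = 0.750707 rad.
Start latitude φ₁ = 0.059516 rad; initial bearing θ = 2.234021 rad.
sin φ₂ = sin φ₁ cos δ + cos φ₁ sin δ cos θ = (0.059481)(0.731207) + (0.998229)(0.682156)(-0.615661) = -0.375741
φ₂ = asin(-0.375741) = -0.385196 rad = -22.07°.
For the longitude increment, Δλ = atan2( sin θ sin δ cos φ₁, cos δ − sin φ₁ sin φ₂ ) = atan2(0.536595, 0.753556) = 35.45°.
λ₂ = 1.02° + 35.45° = 36.47°.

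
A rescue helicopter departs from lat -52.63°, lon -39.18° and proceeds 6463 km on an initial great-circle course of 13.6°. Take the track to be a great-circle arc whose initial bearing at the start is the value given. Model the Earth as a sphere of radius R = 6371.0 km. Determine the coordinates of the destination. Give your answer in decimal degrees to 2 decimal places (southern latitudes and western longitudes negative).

latitude 4.66°, longitude -27.62°

Central angle δ = d/R = 1.014440 rad.
Converting: φ₁ = -0.918567 rad, θ = 0.237365 rad.
Destination latitude: φ₂ = arcsin( sin φ₁ cos δ + cos φ₁ sin δ cos θ ) = arcsin(0.081275) = 4.66°.
Δλ = atan2( sin θ sin δ cos φ₁ , cos δ − sin φ₁ sin φ₂ ) = atan2(0.121197, 0.592687) = 0.201707 rad = 11.56°.
Hence λ₂ = -39.18° + 11.56° = -27.62°.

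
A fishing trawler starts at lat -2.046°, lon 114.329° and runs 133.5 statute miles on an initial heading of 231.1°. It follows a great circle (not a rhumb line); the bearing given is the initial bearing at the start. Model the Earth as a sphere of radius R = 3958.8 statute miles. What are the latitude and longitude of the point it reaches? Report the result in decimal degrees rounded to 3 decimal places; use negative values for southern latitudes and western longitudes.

latitude -3.258°, longitude 112.823°

The arc subtends δ = 133.5/3958.8 = 0.033722 rad at the centre.
Converting: φ₁ = -0.035709 rad, θ = 4.033456 rad.
Applying the spherical law of cosines for sides, sin φ₂ = sin φ₁ cos δ + cos φ₁ sin δ cos θ = -0.056840, so φ₂ = -3.258°.
Δλ = atan2( sin θ sin δ cos φ₁ , cos δ − sin φ₁ sin φ₂ ) = atan2(-0.026222, 0.997402) = -0.026285 rad = -1.506°.
λ₂ = 114.329° + -1.506° = 112.823°.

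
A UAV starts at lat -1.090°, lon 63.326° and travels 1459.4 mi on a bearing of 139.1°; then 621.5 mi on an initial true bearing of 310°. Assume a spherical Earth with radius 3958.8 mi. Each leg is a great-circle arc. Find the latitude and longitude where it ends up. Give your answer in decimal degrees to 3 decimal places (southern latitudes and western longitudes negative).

Apply the spherical direct solution leg by leg, carrying full precision between legs.
Leg 1: from (-1.090°, 63.326°), δ = 1459.4/3958.8 = 0.368647 rad, θ = 139.1° → φ = -16.862°, λ = 77.599°.
Leg 2: from (-16.862°, 77.599°), δ = 621.5/3958.8 = 0.156992 rad, θ = 310° → φ = -10.972°, λ = 70.591°.

latitude -10.972°, longitude 70.591°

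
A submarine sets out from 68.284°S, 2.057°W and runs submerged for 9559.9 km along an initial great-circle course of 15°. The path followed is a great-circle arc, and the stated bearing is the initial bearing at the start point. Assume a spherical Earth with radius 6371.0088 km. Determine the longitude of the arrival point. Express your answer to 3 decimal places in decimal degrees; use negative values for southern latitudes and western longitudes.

longitude 13.600°

δ = 9559.9/6371.0088 = 1.500532 rad (85.9741°).
Converting: φ₁ = -1.191781 rad, θ = 0.261799 rad.
sin φ₂ = sin φ₁ cos δ + cos φ₁ sin δ cos θ = (-0.929029)(0.070207) + (0.370006)(0.997532)(0.965926) = 0.291292
φ₂ = asin(0.291292) = 0.295578 rad = 16.935°.
Δλ = atan2( sin θ sin δ cos φ₁ , cos δ − sin φ₁ sin φ₂ ) = atan2(0.095528, 0.340826) = 0.273273 rad = 15.657°.
Hence λ₂ = -2.057° + 15.657° = 13.600°.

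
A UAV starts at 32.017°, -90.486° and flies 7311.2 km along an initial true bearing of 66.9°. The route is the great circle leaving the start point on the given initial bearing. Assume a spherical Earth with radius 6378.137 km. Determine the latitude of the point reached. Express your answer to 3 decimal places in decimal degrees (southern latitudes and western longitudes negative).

Central angle δ = d/R = 1.146291 rad.
Start latitude φ₁ = 0.558802 rad; initial bearing θ = 1.167625 rad.
sin φ₂ = sin φ₁ cos δ + cos φ₁ sin δ cos θ = (0.530171)(0.411870) + (0.847891)(0.911243)(0.392337) = 0.521495
φ₂ = asin(0.521495) = 0.548602 rad = 31.433°.
Then Δλ = atan2(0.710686, 0.135389) = 1.382547 rad, from sin θ sin δ cos φ₁ over cos δ − sin φ₁ sin φ₂.
λ₂ = λ₁ + Δλ = -11.272°.

latitude 31.433°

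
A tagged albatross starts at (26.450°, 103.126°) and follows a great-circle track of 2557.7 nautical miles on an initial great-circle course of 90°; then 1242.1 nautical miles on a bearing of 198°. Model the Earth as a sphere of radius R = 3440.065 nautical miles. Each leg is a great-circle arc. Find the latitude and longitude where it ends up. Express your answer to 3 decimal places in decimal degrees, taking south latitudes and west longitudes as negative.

latitude -0.612°, longitude 142.623°

Apply the spherical direct solution leg by leg, carrying full precision between legs.
Leg 1: from (26.450°, 103.126°), δ = 2557.7/3440.065 = 0.743503 rad, θ = 90° → φ = 19.140°, λ = 148.890°.
Leg 2: from (19.140°, 148.890°), δ = 1242.1/3440.065 = 0.361069 rad, θ = 198° → φ = -0.612°, λ = 142.623°.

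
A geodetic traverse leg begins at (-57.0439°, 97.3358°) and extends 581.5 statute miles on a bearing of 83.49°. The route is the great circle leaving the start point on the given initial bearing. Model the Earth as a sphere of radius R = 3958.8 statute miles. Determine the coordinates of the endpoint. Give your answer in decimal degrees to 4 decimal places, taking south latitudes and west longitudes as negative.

latitude -55.1875°, longitude 112.0927°

The arc subtends δ = 581.5/3958.8 = 0.146888 rad at the centre.
With φ₁ = -57.0439° = -0.995604 rad and θ = 83.49° = 1.457175 rad:
sin φ₂ = sin φ₁ cos δ + cos φ₁ sin δ cos θ = (-0.839088)(0.989231) + (0.543996)(0.146360)(0.113377) = -0.821025
φ₂ = asin(-0.821025) = -0.963204 rad = -55.1875°.
For the longitude increment, Δλ = atan2( sin θ sin δ cos φ₁, cos δ − sin φ₁ sin φ₂ ) = atan2(0.079106, 0.300320) = 14.7569°.
λ₂ = λ₁ + Δλ = 112.0927°.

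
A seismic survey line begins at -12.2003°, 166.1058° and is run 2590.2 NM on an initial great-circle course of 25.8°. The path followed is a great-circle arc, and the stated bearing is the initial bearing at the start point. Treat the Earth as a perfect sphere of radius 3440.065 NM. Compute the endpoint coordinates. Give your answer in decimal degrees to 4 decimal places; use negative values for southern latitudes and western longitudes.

latitude 26.5851°, longitude -174.4557°

δ = 2590.2/3440.065 = 0.752951 rad (43.1409°).
Start latitude φ₁ = -0.212935 rad; initial bearing θ = 0.450295 rad.
sin φ₂ = sin φ₁ cos δ + cos φ₁ sin δ cos θ = (-0.211330)(0.729674) + (0.977415)(0.683795)(0.900319) = 0.447527
φ₂ = asin(0.447527) = 0.463998 rad = 26.5851°.
For the longitude increment, Δλ = atan2( sin θ sin δ cos φ₁, cos δ − sin φ₁ sin φ₂ ) = atan2(0.290887, 0.824250) = 19.4385°.
λ₂ = 166.1058° + 19.4385° = 185.5443°, normalized to (−180°, 180°] → -174.4557°.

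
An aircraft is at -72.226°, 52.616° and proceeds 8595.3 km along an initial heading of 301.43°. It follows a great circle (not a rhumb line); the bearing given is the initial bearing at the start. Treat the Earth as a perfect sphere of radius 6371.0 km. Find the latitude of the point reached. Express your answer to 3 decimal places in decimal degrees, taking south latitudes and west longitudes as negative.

δ = 8595.3/6371 = 1.349129 rad (77.2994°).
Converting: φ₁ = -1.260582 rad, θ = 5.260946 rad.
Applying the spherical law of cosines for sides, sin φ₂ = sin φ₁ cos δ + cos φ₁ sin δ cos θ = -0.054076, so φ₂ = -3.100°.
Δλ = atan2( sin θ sin δ cos φ₁ , cos δ − sin φ₁ sin φ₂ ) = atan2(-0.254101, 0.168362) = -0.985629 rad = -56.472°.
Hence λ₂ = 52.616° + -56.472° = -3.856°.

latitude -3.100°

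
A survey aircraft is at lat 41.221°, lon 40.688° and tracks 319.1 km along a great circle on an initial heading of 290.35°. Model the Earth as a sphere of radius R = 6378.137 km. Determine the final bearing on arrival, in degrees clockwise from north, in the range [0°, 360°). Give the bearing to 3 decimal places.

final bearing 287.937°

δ = 319.1/6378.137 = 0.050030 rad (2.8665°).
Start latitude φ₁ = 0.719442 rad; initial bearing θ = 5.067563 rad.
Applying the spherical law of cosines for sides, sin φ₂ = sin φ₁ cos δ + cos φ₁ sin δ cos θ = 0.671222, so φ₂ = 42.161°.
For the longitude increment, Δλ = atan2( sin θ sin δ cos φ₁, cos δ − sin φ₁ sin φ₂ ) = atan2(-0.035268, 0.556437) = -3.627°.
λ₂ = 40.688° + -3.627° = 37.061°.
The forward bearing on arrival equals the back-azimuth from the destination plus 180°.
Back-azimuth from P₂ (42.161°, 37.061°) to P₁ (41.221°, 40.688°), with Δλ' = λ₁ − λ₂ = 3.627°: atan2( sin Δλ' cos φ₁ , cos φ₂ sin φ₁ − sin φ₂ cos φ₁ cos Δλ' ) = 107.937°.
Final bearing = (107.937° + 180°) mod 360° = 287.937°.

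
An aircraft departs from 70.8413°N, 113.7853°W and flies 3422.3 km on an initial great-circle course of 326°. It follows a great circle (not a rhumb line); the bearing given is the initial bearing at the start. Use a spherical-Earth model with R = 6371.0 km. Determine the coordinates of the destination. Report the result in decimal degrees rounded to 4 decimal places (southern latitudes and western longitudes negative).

latitude 71.9523°, longitude 133.6740°

Angular distance δ = d/R = 3422.3 / 6371 = 0.537168 rad.
Converting: φ₁ = 1.236414 rad, θ = 5.689773 rad.
sin φ₂ = sin φ₁ cos δ + cos φ₁ sin δ cos θ = (0.944613)(0.859161) + (0.328186)(0.511705)(0.829038) = 0.950799
φ₂ = asin(0.950799) = 1.255804 rad = 71.9523°.
For the longitude increment, Δλ = atan2( sin θ sin δ cos φ₁, cos δ − sin φ₁ sin φ₂ ) = atan2(-0.093908, -0.038976) = -112.5407°.
λ₂ = -113.7853° + -112.5407° = -226.3260°, normalized to (−180°, 180°] → 133.6740°.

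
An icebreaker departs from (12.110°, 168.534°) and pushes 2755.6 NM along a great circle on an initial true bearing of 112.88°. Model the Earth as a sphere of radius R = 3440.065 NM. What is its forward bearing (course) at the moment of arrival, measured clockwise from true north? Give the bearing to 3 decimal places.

final bearing 114.746°

δ = 2755.6/3440.065 = 0.801031 rad (45.8957°).
With φ₁ = 12.110° = 0.211359 rad and θ = 112.88° = 1.970128 rad:
Applying the spherical law of cosines for sides, sin φ₂ = sin φ₁ cos δ + cos φ₁ sin δ cos θ = -0.126970, so φ₂ = -7.295°.
For the longitude increment, Δλ = atan2( sin θ sin δ cos φ₁, cos δ − sin φ₁ sin φ₂ ) = atan2(0.646855, 0.722603) = 41.834°.
λ₂ = 168.534° + 41.834° = 210.368°, normalized to (−180°, 180°] → -149.632°.
The forward bearing on arrival equals the back-azimuth from the destination plus 180°.
Back-azimuth from P₂ (-7.295°, -149.632°) to P₁ (12.110°, 168.534°), with Δλ' = λ₁ − λ₂ = 318.166°: atan2( sin Δλ' cos φ₁ , cos φ₂ sin φ₁ − sin φ₂ cos φ₁ cos Δλ' ) = 294.746°.
Final bearing = (294.746° + 180°) mod 360° = 114.746°.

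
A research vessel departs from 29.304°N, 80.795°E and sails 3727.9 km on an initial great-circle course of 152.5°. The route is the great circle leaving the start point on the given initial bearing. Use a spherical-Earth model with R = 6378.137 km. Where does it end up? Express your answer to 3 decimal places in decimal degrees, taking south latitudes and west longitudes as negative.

latitude -1.066°, longitude 95.558°

δ = 3727.9/6378.137 = 0.584481 rad (33.4883°).
With φ₁ = 29.304° = 0.511451 rad and θ = 152.5° = 2.661627 rad:
Destination latitude: φ₂ = arcsin( sin φ₁ cos δ + cos φ₁ sin δ cos θ ) = arcsin(-0.018599) = -1.066°.
For the longitude increment, Δλ = atan2( sin θ sin δ cos φ₁, cos δ − sin φ₁ sin φ₂ ) = atan2(0.222175, 0.843102) = 14.763°.
λ₂ = 80.795° + 14.763° = 95.558°.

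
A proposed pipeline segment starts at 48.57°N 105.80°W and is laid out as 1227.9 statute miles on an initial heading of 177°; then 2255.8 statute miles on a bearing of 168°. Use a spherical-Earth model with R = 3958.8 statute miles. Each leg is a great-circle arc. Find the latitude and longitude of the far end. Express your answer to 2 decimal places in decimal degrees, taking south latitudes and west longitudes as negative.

latitude -1.25°, longitude -98.29°

Apply the spherical direct solution leg by leg, carrying full precision between legs.
Leg 1: from (48.57°, -105.80°), δ = 1227.9/3958.8 = 0.310170 rad, θ = 177° → φ = 30.82°, λ = -104.73°.
Leg 2: from (30.82°, -104.73°), δ = 2255.8/3958.8 = 0.569819 rad, θ = 168° → φ = -1.25°, λ = -98.29°.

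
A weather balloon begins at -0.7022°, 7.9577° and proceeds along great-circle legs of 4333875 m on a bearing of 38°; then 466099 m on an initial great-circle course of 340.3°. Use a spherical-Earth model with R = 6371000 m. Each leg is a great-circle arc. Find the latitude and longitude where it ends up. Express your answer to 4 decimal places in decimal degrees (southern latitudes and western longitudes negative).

latitude 33.0194°, longitude 32.5766°

Apply the spherical direct solution leg by leg, carrying full precision between legs.
Leg 1: from (-0.7022°, 7.9577°), δ = 4333875/6371000 = 0.680250 rad, θ = 38° → φ = 29.0835°, λ = 34.2605°.
Leg 2: from (29.0835°, 34.2605°), δ = 466099/6371000 = 0.073159 rad, θ = 340.3° → φ = 33.0194°, λ = 32.5766°.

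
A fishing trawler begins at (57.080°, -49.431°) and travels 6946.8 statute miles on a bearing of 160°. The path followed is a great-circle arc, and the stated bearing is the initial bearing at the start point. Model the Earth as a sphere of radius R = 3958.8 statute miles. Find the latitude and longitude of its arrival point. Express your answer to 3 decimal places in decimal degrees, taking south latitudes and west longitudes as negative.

δ = 6946.8/3958.8 = 1.754774 rad (100.5412°).
With φ₁ = 57.080° = 0.996234 rad and θ = 160° = 2.792527 rad:
sin φ₂ = sin φ₁ cos δ + cos φ₁ sin δ cos θ = (0.839430)(-0.182942) + (0.543467)(0.983124)(-0.939693) = -0.655641
φ₂ = asin(-0.655641) = -0.715031 rad = -40.968°.
Then Δλ = atan2(0.182740, 0.367423) = 0.461530 rad, from sin θ sin δ cos φ₁ over cos δ − sin φ₁ sin φ₂.
λ₂ = -49.431° + 26.444° = -22.987°.

latitude -40.968°, longitude -22.987°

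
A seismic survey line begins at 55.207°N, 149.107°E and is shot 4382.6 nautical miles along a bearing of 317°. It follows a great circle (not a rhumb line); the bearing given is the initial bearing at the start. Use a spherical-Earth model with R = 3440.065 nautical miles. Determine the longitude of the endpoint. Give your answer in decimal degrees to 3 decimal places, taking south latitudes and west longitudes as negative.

longitude 27.112°

Angular distance δ = d/R = 4382.6 / 3440.065 = 1.273988 rad.
Converting: φ₁ = 0.963544 rad, θ = 5.532694 rad.
Destination latitude: φ₂ = arcsin( sin φ₁ cos δ + cos φ₁ sin δ cos θ ) = arcsin(0.639255) = 39.736°.
Then Δλ = atan2(-0.372141, -0.232498) = -2.129221 rad, from sin θ sin δ cos φ₁ over cos δ − sin φ₁ sin φ₂.
λ₂ = 149.107° + -121.995° = 27.112°.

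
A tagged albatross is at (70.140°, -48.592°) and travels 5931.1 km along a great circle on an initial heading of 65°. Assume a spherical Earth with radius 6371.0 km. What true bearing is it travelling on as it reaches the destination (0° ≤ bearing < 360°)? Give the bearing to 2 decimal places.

final bearing 155.28°

δ = 5931.1/6371 = 0.930953 rad (53.3397°).
Start latitude φ₁ = 1.224174 rad; initial bearing θ = 1.134464 rad.
Destination latitude: φ₂ = arcsin( sin φ₁ cos δ + cos φ₁ sin δ cos θ ) = arcsin(0.676732) = 42.589°.
Δλ = atan2( sin θ sin δ cos φ₁ , cos δ − sin φ₁ sin φ₂ ) = atan2(0.246989, -0.039414) = 1.729041 rad = 99.067°.
Hence λ₂ = -48.592° + 99.067° = 50.475°.
The forward bearing on arrival equals the back-azimuth from the destination plus 180°.
Back-azimuth from P₂ (42.59°, 50.47°) to P₁ (70.14°, -48.59°), with Δλ' = λ₁ − λ₂ = -99.07°: atan2( sin Δλ' cos φ₁ , cos φ₂ sin φ₁ − sin φ₂ cos φ₁ cos Δλ' ) = 335.28°.
Final bearing = (335.28° + 180°) mod 360° = 155.28°.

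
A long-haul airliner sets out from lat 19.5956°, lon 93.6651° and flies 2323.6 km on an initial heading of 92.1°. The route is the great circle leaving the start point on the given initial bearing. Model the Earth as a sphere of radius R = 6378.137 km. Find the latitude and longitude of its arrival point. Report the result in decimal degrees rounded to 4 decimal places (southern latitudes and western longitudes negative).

δ = 2323.6/6378.137 = 0.364307 rad (20.8733°).
Converting: φ₁ = 0.342008 rad, θ = 1.607448 rad.
Destination latitude: φ₂ = arcsin( sin φ₁ cos δ + cos φ₁ sin δ cos θ ) = arcsin(0.301069) = 17.5218°.
Δλ = atan2( sin θ sin δ cos φ₁ , cos δ − sin φ₁ sin φ₂ ) = atan2(0.335441, 0.833399) = 0.382657 rad = 21.9246°.
λ₂ = 93.6651° + 21.9246° = 115.5897°.

latitude 17.5218°, longitude 115.5897°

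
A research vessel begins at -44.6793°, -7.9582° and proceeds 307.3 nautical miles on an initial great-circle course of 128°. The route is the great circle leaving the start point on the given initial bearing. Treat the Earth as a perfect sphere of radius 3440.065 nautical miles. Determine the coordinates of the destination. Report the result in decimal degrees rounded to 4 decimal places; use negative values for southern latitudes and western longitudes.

latitude -47.6793°, longitude -1.9648°

δ = 307.3/3440.065 = 0.089330 rad (5.1182°).
Converting: φ₁ = -0.779801 rad, θ = 2.234021 rad.
Destination latitude: φ₂ = arcsin( sin φ₁ cos δ + cos φ₁ sin δ cos θ ) = arcsin(-0.739388) = -47.6793°.
Then Δλ = atan2(0.049986, 0.476121) = 0.104604 rad, from sin θ sin δ cos φ₁ over cos δ − sin φ₁ sin φ₂.
λ₂ = -7.9582° + 5.9934° = -1.9648°.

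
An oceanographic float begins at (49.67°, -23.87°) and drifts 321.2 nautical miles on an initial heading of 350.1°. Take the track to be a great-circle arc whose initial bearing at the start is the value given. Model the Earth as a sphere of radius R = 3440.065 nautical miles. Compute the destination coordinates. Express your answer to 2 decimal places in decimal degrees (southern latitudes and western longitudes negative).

latitude 54.93°, longitude -25.47°

The arc subtends δ = 321.2/3440.065 = 0.093370 rad at the centre.
With φ₁ = 49.67° = 0.866905 rad and θ = 350.1° = 6.110398 rad:
sin φ₂ = sin φ₁ cos δ + cos φ₁ sin δ cos θ = (0.762330)(0.995644) + (0.647189)(0.093235)(0.985109) = 0.818451
φ₂ = asin(0.818451) = 0.958710 rad = 54.93°.
Δλ = atan2( sin θ sin δ cos φ₁ , cos δ − sin φ₁ sin φ₂ ) = atan2(-0.010374, 0.371715) = -0.027902 rad = -1.60°.
Hence λ₂ = -23.87° + -1.60° = -25.47°.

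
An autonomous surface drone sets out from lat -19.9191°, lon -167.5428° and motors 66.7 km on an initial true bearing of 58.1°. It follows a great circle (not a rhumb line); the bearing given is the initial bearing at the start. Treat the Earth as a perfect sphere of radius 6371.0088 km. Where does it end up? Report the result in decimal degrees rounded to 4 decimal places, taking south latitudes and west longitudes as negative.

latitude -19.6013°, longitude -167.0022°

Central angle δ = d/R = 0.010469 rad.
Converting: φ₁ = -0.347654 rad, θ = 1.014036 rad.
Destination latitude: φ₂ = arcsin( sin φ₁ cos δ + cos φ₁ sin δ cos θ ) = arcsin(-0.335473) = -19.6013°.
Then Δλ = atan2(0.008356, 0.885652) = 0.009435 rad, from sin θ sin δ cos φ₁ over cos δ − sin φ₁ sin φ₂.
λ₂ = -167.5428° + 0.5406° = -167.0022°.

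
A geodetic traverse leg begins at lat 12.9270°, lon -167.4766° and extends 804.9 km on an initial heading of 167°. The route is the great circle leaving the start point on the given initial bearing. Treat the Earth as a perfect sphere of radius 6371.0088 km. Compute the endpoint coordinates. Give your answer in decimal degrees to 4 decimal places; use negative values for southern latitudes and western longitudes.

δ = 804.9/6371.0088 = 0.126338 rad (7.2386°).
Start latitude φ₁ = 0.225619 rad; initial bearing θ = 2.914700 rad.
Destination latitude: φ₂ = arcsin( sin φ₁ cos δ + cos φ₁ sin δ cos θ ) = arcsin(0.102265) = 5.8696°.
Then Δλ = atan2(0.027626, 0.969152) = 0.028498 rad, from sin θ sin δ cos φ₁ over cos δ − sin φ₁ sin φ₂.
Hence λ₂ = -167.4766° + 1.6328° = -165.8438°.

latitude 5.8696°, longitude -165.8438°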